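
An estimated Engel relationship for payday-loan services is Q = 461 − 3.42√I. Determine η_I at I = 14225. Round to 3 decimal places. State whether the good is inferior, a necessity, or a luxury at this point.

-3.841 (inferior good)

At I = 14225: Q = 53.101.
dQ/dI = -3.42/(2√I) = -0.0143374 at this income.
η = (dQ/dI)·(I/Q) = -0.0143374 × (14225/53.101) = -3.841.
Since η < 0, the good is an inferior good.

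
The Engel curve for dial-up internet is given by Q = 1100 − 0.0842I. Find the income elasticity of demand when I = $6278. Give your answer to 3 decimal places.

At I = 6278: Q = 571.392.
dQ/dI = −0.0842.
η = (dQ/dI)·(I/Q) = -0.0842 × (6278/571.392) = -0.925.

-0.925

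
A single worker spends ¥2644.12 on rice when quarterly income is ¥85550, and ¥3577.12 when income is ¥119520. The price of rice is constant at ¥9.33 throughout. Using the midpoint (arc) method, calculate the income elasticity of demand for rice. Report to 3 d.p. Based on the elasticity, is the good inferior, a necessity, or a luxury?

0.905 (necessity)

With a constant price, Q₁ = 2644.12/9.33 = 283.400 and Q₂ = 3577.12/9.33 = 383.400 (equivalently, work directly with expenditure since P cancels).
Midpoint %ΔQ = (3577.12 − 2644.12)/3110.62 = 0.29994; midpoint %ΔI = (119520 − 85550)/102535 = 0.33130.
η = 0.29994 / 0.33130 = 0.905.
0 < η < 1 ⇒ necessity.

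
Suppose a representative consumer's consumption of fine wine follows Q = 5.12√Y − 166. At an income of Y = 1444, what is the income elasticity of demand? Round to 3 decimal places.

3.406

At Y = 1444: Q = 28.560.
dQ/dY = 5.12/(2√Y) = 0.0673684 at this income.
η = (dQ/dY)·(Y/Q) = 0.0673684 × (1444/28.560) = 3.406.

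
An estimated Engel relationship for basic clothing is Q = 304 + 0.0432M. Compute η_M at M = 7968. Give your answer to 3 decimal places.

At M = 7968: Q = 648.218.
dQ/dM = 0.0432.
η = (dQ/dM)·(M/Q) = 0.0432 × (7968/648.218) = 0.531.

0.531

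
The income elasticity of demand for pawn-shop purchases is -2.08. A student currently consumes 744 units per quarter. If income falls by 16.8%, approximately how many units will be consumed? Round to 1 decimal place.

%ΔQ ≈ η × %ΔI = -2.08 × (-16.8%) = 34.944%.
New Q ≈ 744 × (1 + 0.34944) = 1004.0.

1004.0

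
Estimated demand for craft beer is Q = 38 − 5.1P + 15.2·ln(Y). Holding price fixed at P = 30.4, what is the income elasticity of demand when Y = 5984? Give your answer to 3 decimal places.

At P = 30.4, Y = 5984: Q = 15.152.
Holding P constant, ∂Q/∂Y = 15.2/Y = 0.00254011.
η_Y = (∂Q/∂Y)·(Y/Q) = 0.00254011 × (5984/15.152) = 1.003.

1.003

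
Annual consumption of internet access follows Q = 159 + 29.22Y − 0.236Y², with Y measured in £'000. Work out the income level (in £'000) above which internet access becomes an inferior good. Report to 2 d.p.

61.91

dQ/dY = 29.22 − 0.472Y.
The good is inferior where dQ/dY < 0. Setting dQ/dY = 0 gives Y = 29.22 / 0.472 = 61.91.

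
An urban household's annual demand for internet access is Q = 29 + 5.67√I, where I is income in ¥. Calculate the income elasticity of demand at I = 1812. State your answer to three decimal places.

At I = 1812: Q = 270.358.
dQ/dI = 5.67/(2√I) = 0.0666 at this income.
η = (dQ/dI)·(I/Q) = 0.0666 × (1812/270.358) = 0.446.

0.446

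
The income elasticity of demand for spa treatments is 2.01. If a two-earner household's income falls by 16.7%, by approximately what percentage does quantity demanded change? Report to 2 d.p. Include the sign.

%ΔQ ≈ η × %ΔI = 2.01 × (-16.7%) = -33.57%.

-33.57%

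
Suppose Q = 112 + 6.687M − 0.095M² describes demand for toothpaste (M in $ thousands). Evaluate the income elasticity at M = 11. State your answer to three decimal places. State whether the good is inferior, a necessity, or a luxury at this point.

At M = 11: Q = 174.0620.
dQ/dM = 6.687 − 0.19M = 4.59700.
η = (dQ/dM)·(M/Q) = 4.59700 × (11/174.0620) = 0.291.
0 < η < 1 ⇒ necessity.

0.291 (necessity)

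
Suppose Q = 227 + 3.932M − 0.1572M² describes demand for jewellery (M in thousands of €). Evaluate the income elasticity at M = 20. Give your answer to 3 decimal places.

At M = 20: Q = 242.7600.
dQ/dM = 3.932 − 0.3144M = -2.35600.
η = (dQ/dM)·(M/Q) = -2.35600 × (20/242.7600) = -0.194.

-0.194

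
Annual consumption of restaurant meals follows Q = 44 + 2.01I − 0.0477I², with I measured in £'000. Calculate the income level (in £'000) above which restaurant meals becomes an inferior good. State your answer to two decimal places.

21.07

dQ/dI = 2.01 − 0.0954I.
The good is inferior where dQ/dI < 0. Setting dQ/dI = 0 gives I = 2.01 / 0.0954 = 21.07.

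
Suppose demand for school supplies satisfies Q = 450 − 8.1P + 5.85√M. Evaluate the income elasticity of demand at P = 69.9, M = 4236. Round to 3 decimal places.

At P = 69.9, M = 4236: Q = 264.555.
Holding P constant, ∂Q/∂M = 5.85/(2√M) = 0.0449415.
η_M = (∂Q/∂M)·(M/Q) = 0.0449415 × (4236/264.555) = 0.720.

0.720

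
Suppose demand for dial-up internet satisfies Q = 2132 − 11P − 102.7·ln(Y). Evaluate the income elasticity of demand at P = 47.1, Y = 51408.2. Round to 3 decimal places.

At P = 47.1, Y = 51408.2: Q = 499.856.
Holding P constant, ∂Q/∂Y = -102.7/Y = -0.00199774.
η_Y = (∂Q/∂Y)·(Y/Q) = -0.00199774 × (51408.2/499.856) = -0.205.

-0.205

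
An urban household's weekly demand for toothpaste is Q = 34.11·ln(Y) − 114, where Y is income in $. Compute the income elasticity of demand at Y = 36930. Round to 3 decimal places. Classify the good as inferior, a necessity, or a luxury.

0.139 (necessity)

At Y = 36930: Q = 244.727.
dQ/dY = 34.11/Y = 0.000923639 at this income.
η = (dQ/dY)·(Y/Q) = 0.000923639 × (36930/244.727) = 0.139.
Since 0 < η < 1, the good is a necessity.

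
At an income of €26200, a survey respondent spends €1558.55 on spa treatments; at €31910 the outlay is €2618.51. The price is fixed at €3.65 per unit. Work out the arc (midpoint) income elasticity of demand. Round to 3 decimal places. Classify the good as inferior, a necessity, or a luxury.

2.582 (luxury)

With a constant price, Q₁ = 1558.55/3.65 = 427.000 and Q₂ = 2618.51/3.65 = 717.400 (equivalently, work directly with expenditure since P cancels).
Midpoint %ΔQ = (2618.51 − 1558.55)/2088.53 = 0.50751; midpoint %ΔI = (31910 − 26200)/29055 = 0.19652.
η = 0.50751 / 0.19652 = 2.582.
η > 1 ⇒ luxury.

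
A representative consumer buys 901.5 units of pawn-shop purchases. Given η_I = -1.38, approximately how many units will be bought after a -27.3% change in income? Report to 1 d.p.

1241.1

%ΔQ ≈ η × %ΔI = -1.38 × (-27.3%) = 37.674%.
New Q ≈ 901.5 × (1 + 0.37674) = 1241.1.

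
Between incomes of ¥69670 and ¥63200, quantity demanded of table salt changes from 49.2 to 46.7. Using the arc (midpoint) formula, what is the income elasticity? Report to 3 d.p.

0.535

ΔQ = 46.7 − 49.2 = -2.5; midpoint Q̄ = (49.2 + 46.7)/2 = 47.95.
ΔI = 63200 − 69670 = -6470; midpoint Ī = (69670 + 63200)/2 = 66435.
η = (ΔQ/Q̄) ÷ (ΔI/Ī) = (-2.5/47.95) ÷ (-6470/66435) = 0.535.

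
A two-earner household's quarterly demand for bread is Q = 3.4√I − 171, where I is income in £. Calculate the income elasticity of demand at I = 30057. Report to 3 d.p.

At I = 30057: Q = 418.456.
dQ/dI = 3.4/(2√I) = 0.00980564 at this income.
η = (dQ/dI)·(I/Q) = 0.00980564 × (30057/418.456) = 0.704.

0.704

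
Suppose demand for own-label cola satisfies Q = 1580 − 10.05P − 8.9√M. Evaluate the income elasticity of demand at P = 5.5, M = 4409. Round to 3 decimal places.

-0.316

At P = 5.5, M = 4409: Q = 933.762.
Holding P constant, ∂Q/∂M = -8.9/(2√M) = -0.0670178.
η_M = (∂Q/∂M)·(M/Q) = -0.0670178 × (4409/933.762) = -0.316.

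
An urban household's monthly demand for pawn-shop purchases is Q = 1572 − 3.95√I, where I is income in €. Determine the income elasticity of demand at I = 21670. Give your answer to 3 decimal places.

At I = 21670: Q = 990.531.
dQ/dI = -3.95/(2√I) = -0.0134165 at this income.
η = (dQ/dI)·(I/Q) = -0.0134165 × (21670/990.531) = -0.294.

-0.294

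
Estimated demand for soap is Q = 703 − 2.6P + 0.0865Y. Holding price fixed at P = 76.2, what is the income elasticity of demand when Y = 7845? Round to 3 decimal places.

At P = 76.2, Y = 7845: Q = 1183.472.
Holding P constant, ∂Q/∂Y = 0.0865.
η_Y = (∂Q/∂Y)·(Y/Q) = 0.0865 × (7845/1183.472) = 0.573.

0.573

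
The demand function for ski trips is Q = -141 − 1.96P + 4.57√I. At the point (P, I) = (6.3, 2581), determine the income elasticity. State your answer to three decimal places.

1.473

At P = 6.3, I = 2581: Q = 78.824.
Holding P constant, ∂Q/∂I = 4.57/(2√I) = 0.0449772.
η_I = (∂Q/∂I)·(I/Q) = 0.0449772 × (2581/78.824) = 1.473.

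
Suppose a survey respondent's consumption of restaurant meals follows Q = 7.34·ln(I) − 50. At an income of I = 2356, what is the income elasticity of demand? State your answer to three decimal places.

At I = 2356: Q = 6.993.
dQ/dI = 7.34/I = 0.00311545 at this income.
η = (dQ/dI)·(I/Q) = 0.00311545 × (2356/6.993) = 1.050.

1.050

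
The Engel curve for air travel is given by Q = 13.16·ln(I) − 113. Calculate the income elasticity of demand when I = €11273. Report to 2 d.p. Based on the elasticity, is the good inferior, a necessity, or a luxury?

At I = 11273: Q = 9.785.
dQ/dI = 13.16/I = 0.00116739 at this income.
η = (dQ/dI)·(I/Q) = 0.00116739 × (11273/9.785) = 1.34.
Since η > 1, the good is a luxury.

1.34 (luxury)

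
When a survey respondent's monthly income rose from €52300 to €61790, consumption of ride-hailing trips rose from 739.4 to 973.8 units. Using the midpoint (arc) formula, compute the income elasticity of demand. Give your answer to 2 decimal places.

ΔQ = 973.8 − 739.4 = 234.4; midpoint Q̄ = (739.4 + 973.8)/2 = 856.6.
ΔI = 61790 − 52300 = 9490; midpoint Ī = (52300 + 61790)/2 = 57045.
η = (ΔQ/Q̄) ÷ (ΔI/Ī) = (234.4/856.6) ÷ (9490/57045) = 1.64.

1.64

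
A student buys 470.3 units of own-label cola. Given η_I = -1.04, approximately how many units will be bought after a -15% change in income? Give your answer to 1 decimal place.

%ΔQ ≈ η × %ΔI = -1.04 × (-15%) = 15.6%.
New Q ≈ 470.3 × (1 + 0.156) = 543.7.

543.7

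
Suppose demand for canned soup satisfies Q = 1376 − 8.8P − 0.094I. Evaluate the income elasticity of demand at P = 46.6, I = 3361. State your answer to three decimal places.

At P = 46.6, I = 3361: Q = 649.986.
Holding P constant, ∂Q/∂I = −0.094.
η_I = (∂Q/∂I)·(I/Q) = -0.094 × (3361/649.986) = -0.486.

-0.486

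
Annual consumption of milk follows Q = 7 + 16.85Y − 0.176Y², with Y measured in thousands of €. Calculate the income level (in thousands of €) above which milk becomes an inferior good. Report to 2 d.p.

47.87

dQ/dY = 16.85 − 0.352Y.
The good is inferior where dQ/dY < 0. Setting dQ/dY = 0 gives Y = 16.85 / 0.352 = 47.87.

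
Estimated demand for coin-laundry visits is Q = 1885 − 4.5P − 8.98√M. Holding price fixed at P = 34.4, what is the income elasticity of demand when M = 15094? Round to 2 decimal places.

-0.88

At P = 34.4, M = 15094: Q = 626.938.
Holding P constant, ∂Q/∂M = -8.98/(2√M) = -0.0365464.
η_M = (∂Q/∂M)·(M/Q) = -0.0365464 × (15094/626.938) = -0.88.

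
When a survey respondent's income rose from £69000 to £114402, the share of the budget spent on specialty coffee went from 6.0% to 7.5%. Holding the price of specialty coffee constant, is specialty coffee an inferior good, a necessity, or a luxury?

luxury

The budget share rises as income rises, so η > 1.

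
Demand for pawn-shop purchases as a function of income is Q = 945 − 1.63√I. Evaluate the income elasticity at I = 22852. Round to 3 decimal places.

-0.176

At I = 22852: Q = 698.595.
dQ/dI = -1.63/(2√I) = -0.00539132 at this income.
η = (dQ/dI)·(I/Q) = -0.00539132 × (22852/698.595) = -0.176.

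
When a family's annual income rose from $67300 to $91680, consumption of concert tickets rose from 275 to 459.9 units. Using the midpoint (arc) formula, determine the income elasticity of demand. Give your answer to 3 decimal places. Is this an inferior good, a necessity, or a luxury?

ΔQ = 459.9 − 275 = 184.9; midpoint Q̄ = (275 + 459.9)/2 = 367.45.
ΔI = 91680 − 67300 = 24380; midpoint Ī = (67300 + 91680)/2 = 79490.
η = (ΔQ/Q̄) ÷ (ΔI/Ī) = (184.9/367.45) ÷ (24380/79490) = 1.641.
η > 1 ⇒ luxury.

1.641 (luxury)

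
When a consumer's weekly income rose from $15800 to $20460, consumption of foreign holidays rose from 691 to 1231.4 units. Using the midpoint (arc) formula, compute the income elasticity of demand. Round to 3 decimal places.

2.187

ΔQ = 1231.4 − 691 = 540.4; midpoint Q̄ = (691 + 1231.4)/2 = 961.2.
ΔI = 20460 − 15800 = 4660; midpoint Ī = (15800 + 20460)/2 = 18130.
η = (ΔQ/Q̄) ÷ (ΔI/Ī) = (540.4/961.2) ÷ (4660/18130) = 2.187.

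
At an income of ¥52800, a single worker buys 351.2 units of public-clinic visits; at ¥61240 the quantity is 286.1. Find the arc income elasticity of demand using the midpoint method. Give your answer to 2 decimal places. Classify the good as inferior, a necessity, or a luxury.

-1.38 (inferior good)

ΔQ = 286.1 − 351.2 = -65.1; midpoint Q̄ = (351.2 + 286.1)/2 = 318.65.
ΔI = 61240 − 52800 = 8440; midpoint Ī = (52800 + 61240)/2 = 57020.
η = (ΔQ/Q̄) ÷ (ΔI/Ī) = (-65.1/318.65) ÷ (8440/57020) = -1.38.
η < 0 ⇒ inferior good.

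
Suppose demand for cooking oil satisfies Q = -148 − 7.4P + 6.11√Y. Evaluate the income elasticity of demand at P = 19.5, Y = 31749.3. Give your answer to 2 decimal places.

At P = 19.5, Y = 31749.3: Q = 796.400.
Holding P constant, ∂Q/∂Y = 6.11/(2√Y) = 0.0171453.
η_Y = (∂Q/∂Y)·(Y/Q) = 0.0171453 × (31749.3/796.400) = 0.68.

0.68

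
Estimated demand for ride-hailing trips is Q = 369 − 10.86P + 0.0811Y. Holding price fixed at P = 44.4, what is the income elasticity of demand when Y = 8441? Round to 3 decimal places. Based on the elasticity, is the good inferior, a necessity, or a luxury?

1.198 (luxury)

At P = 44.4, Y = 8441: Q = 571.381.
Holding P constant, ∂Q/∂Y = 0.0811.
η_Y = (∂Q/∂Y)·(Y/Q) = 0.0811 × (8441/571.381) = 1.198.
Since η > 1, this is a luxury.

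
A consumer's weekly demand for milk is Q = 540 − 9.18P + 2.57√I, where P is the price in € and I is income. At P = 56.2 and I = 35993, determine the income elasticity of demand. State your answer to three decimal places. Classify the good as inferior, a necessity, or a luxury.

0.476 (necessity)

At P = 56.2, I = 35993: Q = 511.660.
Holding P constant, ∂Q/∂I = 2.57/(2√I) = 0.0067732.
η_I = (∂Q/∂I)·(I/Q) = 0.0067732 × (35993/511.660) = 0.476.
Since 0 < η < 1, this is a necessity.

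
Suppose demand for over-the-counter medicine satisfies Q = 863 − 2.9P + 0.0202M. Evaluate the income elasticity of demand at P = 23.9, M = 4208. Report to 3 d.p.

At P = 23.9, M = 4208: Q = 878.692.
Holding P constant, ∂Q/∂M = 0.0202.
η_M = (∂Q/∂M)·(M/Q) = 0.0202 × (4208/878.692) = 0.097.

0.097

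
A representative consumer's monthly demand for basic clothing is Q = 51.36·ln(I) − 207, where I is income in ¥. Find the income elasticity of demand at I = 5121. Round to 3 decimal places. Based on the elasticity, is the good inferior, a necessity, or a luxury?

0.222 (necessity)

At I = 5121: Q = 231.671.
dQ/dI = 51.36/I = 0.0100293 at this income.
η = (dQ/dI)·(I/Q) = 0.0100293 × (5121/231.671) = 0.222.
Since 0 < η < 1, the good is a necessity.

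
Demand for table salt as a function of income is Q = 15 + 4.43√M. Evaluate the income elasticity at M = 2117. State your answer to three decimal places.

0.466

At M = 2117: Q = 218.828.
dQ/dM = 4.43/(2√M) = 0.0481408 at this income.
η = (dQ/dM)·(M/Q) = 0.0481408 × (2117/218.828) = 0.466.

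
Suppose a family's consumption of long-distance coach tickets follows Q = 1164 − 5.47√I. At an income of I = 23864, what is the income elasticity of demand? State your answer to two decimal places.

-1.32

At I = 23864: Q = 318.996.
dQ/dI = -5.47/(2√I) = -0.0177046 at this income.
η = (dQ/dI)·(I/Q) = -0.0177046 × (23864/318.996) = -1.32.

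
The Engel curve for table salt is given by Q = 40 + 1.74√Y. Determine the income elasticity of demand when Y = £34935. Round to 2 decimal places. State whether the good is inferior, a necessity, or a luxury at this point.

At Y = 34935: Q = 365.222.
dQ/dY = 1.74/(2√Y) = 0.00465467 at this income.
η = (dQ/dY)·(Y/Q) = 0.00465467 × (34935/365.222) = 0.45.
Since 0 < η < 1, the good is a necessity.

0.45 (necessity)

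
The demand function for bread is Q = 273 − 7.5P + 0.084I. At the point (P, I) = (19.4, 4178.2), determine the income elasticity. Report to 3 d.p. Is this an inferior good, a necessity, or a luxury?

0.734 (necessity)

At P = 19.4, I = 4178.2: Q = 478.469.
Holding P constant, ∂Q/∂I = 0.084.
η_I = (∂Q/∂I)·(I/Q) = 0.084 × (4178.2/478.469) = 0.734.
Since 0 < η < 1, this is a necessity.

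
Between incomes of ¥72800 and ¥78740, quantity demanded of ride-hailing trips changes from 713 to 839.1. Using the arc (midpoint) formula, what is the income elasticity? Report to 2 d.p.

2.07

ΔQ = 839.1 − 713 = 126.1; midpoint Q̄ = (713 + 839.1)/2 = 776.05.
ΔI = 78740 − 72800 = 5940; midpoint Ī = (72800 + 78740)/2 = 75770.
η = (ΔQ/Q̄) ÷ (ΔI/Ī) = (126.1/776.05) ÷ (5940/75770) = 2.07.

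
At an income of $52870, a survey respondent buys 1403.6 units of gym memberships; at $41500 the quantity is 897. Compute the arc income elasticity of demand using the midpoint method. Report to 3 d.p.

ΔQ = 897 − 1403.6 = -506.6; midpoint Q̄ = (1403.6 + 897)/2 = 1150.3.
ΔI = 41500 − 52870 = -11370; midpoint Ī = (52870 + 41500)/2 = 47185.
η = (ΔQ/Q̄) ÷ (ΔI/Ī) = (-506.6/1150.3) ÷ (-11370/47185) = 1.828.

1.828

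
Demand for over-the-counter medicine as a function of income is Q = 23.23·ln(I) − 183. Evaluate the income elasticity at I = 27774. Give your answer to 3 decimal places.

At I = 27774: Q = 54.686.
dQ/dI = 23.23/I = 0.000836394 at this income.
η = (dQ/dI)·(I/Q) = 0.000836394 × (27774/54.686) = 0.425.

0.425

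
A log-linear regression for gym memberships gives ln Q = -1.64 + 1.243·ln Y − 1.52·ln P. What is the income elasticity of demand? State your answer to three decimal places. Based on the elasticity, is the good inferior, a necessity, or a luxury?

In a log-linear demand, the coefficient on ln Y is the income elasticity.
So η = 1.243.
η > 1 ⇒ luxury.

1.243 (luxury)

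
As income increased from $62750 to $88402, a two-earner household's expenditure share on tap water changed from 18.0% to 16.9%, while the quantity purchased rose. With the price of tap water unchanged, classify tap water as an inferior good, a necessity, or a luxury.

Quantity rises but the budget share falls as income rises, so 0 < η < 1.

necessity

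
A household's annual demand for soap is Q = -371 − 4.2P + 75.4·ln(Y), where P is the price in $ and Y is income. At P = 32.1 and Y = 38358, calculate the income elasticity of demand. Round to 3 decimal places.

0.260

At P = 32.1, Y = 38358: Q = 290.006.
Holding P constant, ∂Q/∂Y = 75.4/Y = 0.00196569.
η_Y = (∂Q/∂Y)·(Y/Q) = 0.00196569 × (38358/290.006) = 0.260.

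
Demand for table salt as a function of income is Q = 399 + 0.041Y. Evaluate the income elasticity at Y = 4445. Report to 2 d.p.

0.31

At Y = 4445: Q = 581.245.
dQ/dY = 0.041.
η = (dQ/dY)·(Y/Q) = 0.041 × (4445/581.245) = 0.31.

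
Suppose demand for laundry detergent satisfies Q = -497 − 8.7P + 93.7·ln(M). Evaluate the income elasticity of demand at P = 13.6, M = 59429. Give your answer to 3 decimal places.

0.226

At P = 13.6, M = 59429: Q = 414.681.
Holding P constant, ∂Q/∂M = 93.7/M = 0.00157667.
η_M = (∂Q/∂M)·(M/Q) = 0.00157667 × (59429/414.681) = 0.226.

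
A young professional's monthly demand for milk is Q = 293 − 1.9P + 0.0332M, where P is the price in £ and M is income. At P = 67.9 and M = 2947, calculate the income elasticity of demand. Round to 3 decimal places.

0.374

At P = 67.9, M = 2947: Q = 261.830.
Holding P constant, ∂Q/∂M = 0.0332.
η_M = (∂Q/∂M)·(M/Q) = 0.0332 × (2947/261.830) = 0.374.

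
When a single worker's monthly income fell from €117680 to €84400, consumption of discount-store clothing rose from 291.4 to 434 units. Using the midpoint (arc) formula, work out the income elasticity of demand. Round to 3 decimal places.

ΔQ = 434 − 291.4 = 142.6; midpoint Q̄ = (291.4 + 434)/2 = 362.7.
ΔI = 84400 − 117680 = -33280; midpoint Ī = (117680 + 84400)/2 = 101040.
η = (ΔQ/Q̄) ÷ (ΔI/Ī) = (142.6/362.7) ÷ (-33280/101040) = -1.194.

-1.194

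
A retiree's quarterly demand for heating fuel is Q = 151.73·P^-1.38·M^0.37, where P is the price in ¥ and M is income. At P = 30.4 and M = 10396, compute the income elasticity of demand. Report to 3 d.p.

0.370

For a multiplicative demand Q = A·P^α·M^β, the income elasticity is β everywhere.
Here β = 0.37, so η = 0.370.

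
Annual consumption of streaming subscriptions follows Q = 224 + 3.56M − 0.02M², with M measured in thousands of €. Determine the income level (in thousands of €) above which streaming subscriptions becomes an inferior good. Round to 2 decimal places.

dQ/dM = 3.56 − 0.04M.
The good is inferior where dQ/dM < 0. Setting dQ/dM = 0 gives M = 3.56 / 0.04 = 89.00.

89.00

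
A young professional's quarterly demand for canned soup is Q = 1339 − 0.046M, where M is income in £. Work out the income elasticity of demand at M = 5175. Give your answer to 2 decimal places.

At M = 5175: Q = 1100.950.
dQ/dM = −0.046.
η = (dQ/dM)·(M/Q) = -0.046 × (5175/1100.950) = -0.22.

-0.22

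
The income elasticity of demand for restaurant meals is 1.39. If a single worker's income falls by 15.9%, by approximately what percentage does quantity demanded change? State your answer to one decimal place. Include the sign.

%ΔQ ≈ η × %ΔI = 1.39 × (-15.9%) = -22.1%.

-22.1%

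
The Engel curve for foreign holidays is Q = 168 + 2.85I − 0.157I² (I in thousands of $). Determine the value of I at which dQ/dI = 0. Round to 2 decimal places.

dQ/dI = 2.85 − 0.314I.
The good is inferior where dQ/dI < 0. Setting dQ/dI = 0 gives I = 2.85 / 0.314 = 9.08.

9.08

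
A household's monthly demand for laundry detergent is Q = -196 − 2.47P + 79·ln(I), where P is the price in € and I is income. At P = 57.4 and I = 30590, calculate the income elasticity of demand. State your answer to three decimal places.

At P = 57.4, I = 30590: Q = 478.168.
Holding P constant, ∂Q/∂I = 79/I = 0.00258254.
η_I = (∂Q/∂I)·(I/Q) = 0.00258254 × (30590/478.168) = 0.165.

0.165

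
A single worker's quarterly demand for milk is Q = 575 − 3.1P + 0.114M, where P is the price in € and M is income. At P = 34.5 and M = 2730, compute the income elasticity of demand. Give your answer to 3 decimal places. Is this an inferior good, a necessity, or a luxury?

At P = 34.5, M = 2730: Q = 779.270.
Holding P constant, ∂Q/∂M = 0.114.
η_M = (∂Q/∂M)·(M/Q) = 0.114 × (2730/779.270) = 0.399.
Since 0 < η < 1, this is a necessity.

0.399 (necessity)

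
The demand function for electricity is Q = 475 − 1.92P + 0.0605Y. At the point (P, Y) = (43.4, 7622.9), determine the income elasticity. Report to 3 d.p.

At P = 43.4, Y = 7622.9: Q = 852.857.
Holding P constant, ∂Q/∂Y = 0.0605.
η_Y = (∂Q/∂Y)·(Y/Q) = 0.0605 × (7622.9/852.857) = 0.541.

0.541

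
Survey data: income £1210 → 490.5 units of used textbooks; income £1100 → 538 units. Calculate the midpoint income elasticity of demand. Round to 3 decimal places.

-0.970

ΔQ = 538 − 490.5 = 47.5; midpoint Q̄ = (490.5 + 538)/2 = 514.25.
ΔI = 1100 − 1210 = -110; midpoint Ī = (1210 + 1100)/2 = 1155.
η = (ΔQ/Q̄) ÷ (ΔI/Ī) = (47.5/514.25) ÷ (-110/1155) = -0.970.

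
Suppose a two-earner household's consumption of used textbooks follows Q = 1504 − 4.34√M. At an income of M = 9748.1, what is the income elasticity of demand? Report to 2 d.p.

-0.20

At M = 9748.1: Q = 1075.501.
dQ/dM = -4.34/(2√M) = -0.0219786 at this income.
η = (dQ/dM)·(M/Q) = -0.0219786 × (9748.1/1075.501) = -0.20.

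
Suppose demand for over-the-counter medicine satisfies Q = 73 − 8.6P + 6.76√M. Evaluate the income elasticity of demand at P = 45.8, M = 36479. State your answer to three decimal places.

0.665

At P = 45.8, M = 36479: Q = 970.245.
Holding P constant, ∂Q/∂M = 6.76/(2√M) = 0.0176968.
η_M = (∂Q/∂M)·(M/Q) = 0.0176968 × (36479/970.245) = 0.665.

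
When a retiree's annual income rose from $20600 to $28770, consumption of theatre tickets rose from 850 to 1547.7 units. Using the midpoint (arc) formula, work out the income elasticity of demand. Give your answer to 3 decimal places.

1.758

ΔQ = 1547.7 − 850 = 697.7; midpoint Q̄ = (850 + 1547.7)/2 = 1198.85.
ΔI = 28770 − 20600 = 8170; midpoint Ī = (20600 + 28770)/2 = 24685.
η = (ΔQ/Q̄) ÷ (ΔI/Ī) = (697.7/1198.85) ÷ (8170/24685) = 1.758.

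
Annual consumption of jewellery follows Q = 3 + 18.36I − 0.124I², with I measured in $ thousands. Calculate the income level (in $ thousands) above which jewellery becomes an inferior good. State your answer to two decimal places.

74.03

dQ/dI = 18.36 − 0.248I.
The good is inferior where dQ/dI < 0. Setting dQ/dI = 0 gives I = 18.36 / 0.248 = 74.03.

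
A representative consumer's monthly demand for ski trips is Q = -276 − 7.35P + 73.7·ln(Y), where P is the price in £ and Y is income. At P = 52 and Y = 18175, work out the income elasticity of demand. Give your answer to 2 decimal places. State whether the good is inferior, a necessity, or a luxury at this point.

At P = 52, Y = 18175: Q = 64.635.
Holding P constant, ∂Q/∂Y = 73.7/Y = 0.00405502.
η_Y = (∂Q/∂Y)·(Y/Q) = 0.00405502 × (18175/64.635) = 1.14.
Since η > 1, this is a luxury.

1.14 (luxury)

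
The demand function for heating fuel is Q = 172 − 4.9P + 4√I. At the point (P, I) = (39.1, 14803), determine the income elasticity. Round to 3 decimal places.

0.521

At P = 39.1, I = 14803: Q = 467.080.
Holding P constant, ∂Q/∂I = 4/(2√I) = 0.0164382.
η_I = (∂Q/∂I)·(I/Q) = 0.0164382 × (14803/467.080) = 0.521.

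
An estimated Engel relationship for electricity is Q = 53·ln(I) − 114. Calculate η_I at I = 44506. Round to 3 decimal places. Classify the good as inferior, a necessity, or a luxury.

At I = 44506: Q = 453.279.
dQ/dI = 53/I = 0.00119085 at this income.
η = (dQ/dI)·(I/Q) = 0.00119085 × (44506/453.279) = 0.117.
Since 0 < η < 1, the good is a necessity.

0.117 (necessity)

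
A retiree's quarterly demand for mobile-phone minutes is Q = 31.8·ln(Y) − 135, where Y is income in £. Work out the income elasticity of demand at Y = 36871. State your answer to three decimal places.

At Y = 36871: Q = 199.383.
dQ/dY = 31.8/Y = 0.000862466 at this income.
η = (dQ/dY)·(Y/Q) = 0.000862466 × (36871/199.383) = 0.159.

0.159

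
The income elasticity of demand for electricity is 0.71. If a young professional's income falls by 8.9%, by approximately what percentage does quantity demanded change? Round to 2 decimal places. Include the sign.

-6.32%

%ΔQ ≈ η × %ΔI = 0.71 × (-8.9%) = -6.32%.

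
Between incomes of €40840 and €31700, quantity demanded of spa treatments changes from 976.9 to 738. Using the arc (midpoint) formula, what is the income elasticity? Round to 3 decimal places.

1.106

ΔQ = 738 − 976.9 = -238.9; midpoint Q̄ = (976.9 + 738)/2 = 857.45.
ΔI = 31700 − 40840 = -9140; midpoint Ī = (40840 + 31700)/2 = 36270.
η = (ΔQ/Q̄) ÷ (ΔI/Ī) = (-238.9/857.45) ÷ (-9140/36270) = 1.106.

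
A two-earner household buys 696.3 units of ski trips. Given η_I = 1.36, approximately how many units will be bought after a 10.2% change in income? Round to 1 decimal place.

%ΔQ ≈ η × %ΔI = 1.36 × 10.2% = 13.872%.
New Q ≈ 696.3 × (1 + 0.13872) = 792.9.

792.9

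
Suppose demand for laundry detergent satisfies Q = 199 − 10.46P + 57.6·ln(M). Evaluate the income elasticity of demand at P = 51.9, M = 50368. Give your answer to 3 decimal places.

0.206

At P = 51.9, M = 50368: Q = 279.768.
Holding P constant, ∂Q/∂M = 57.6/M = 0.00114358.
η_M = (∂Q/∂M)·(M/Q) = 0.00114358 × (50368/279.768) = 0.206.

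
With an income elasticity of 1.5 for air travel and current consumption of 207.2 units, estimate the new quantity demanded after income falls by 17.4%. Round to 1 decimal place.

%ΔQ ≈ η × %ΔI = 1.5 × (-17.4%) = -26.1%.
New Q ≈ 207.2 × (1 − 0.261) = 153.1.

153.1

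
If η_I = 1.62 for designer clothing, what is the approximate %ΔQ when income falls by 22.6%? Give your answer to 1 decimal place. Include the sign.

-36.6%

%ΔQ ≈ η × %ΔI = 1.62 × (-22.6%) = -36.6%.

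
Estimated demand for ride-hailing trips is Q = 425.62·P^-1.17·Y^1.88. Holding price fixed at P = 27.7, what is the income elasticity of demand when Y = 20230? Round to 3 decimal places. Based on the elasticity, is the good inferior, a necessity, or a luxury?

1.880 (luxury)

For a multiplicative demand Q = A·P^α·Y^β, the income elasticity is β everywhere.
Here β = 1.88, so η = 1.880.
Since η > 1, this is a luxury.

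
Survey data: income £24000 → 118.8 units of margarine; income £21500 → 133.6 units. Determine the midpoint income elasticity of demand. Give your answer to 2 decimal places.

ΔQ = 133.6 − 118.8 = 14.8; midpoint Q̄ = (118.8 + 133.6)/2 = 126.2.
ΔI = 21500 − 24000 = -2500; midpoint Ī = (24000 + 21500)/2 = 22750.
η = (ΔQ/Q̄) ÷ (ΔI/Ī) = (14.8/126.2) ÷ (-2500/22750) = -1.07.

-1.07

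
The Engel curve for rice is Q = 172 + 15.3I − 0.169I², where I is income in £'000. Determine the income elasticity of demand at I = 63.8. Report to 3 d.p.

-0.868

At I = 63.8: Q = 460.2356.
dQ/dI = 15.3 − 0.338I = -6.26440.
η = (dQ/dI)·(I/Q) = -6.26440 × (63.8/460.2356) = -0.868.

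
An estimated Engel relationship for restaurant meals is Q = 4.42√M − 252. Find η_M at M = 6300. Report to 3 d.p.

At M = 6300: Q = 98.827.
dQ/dM = 4.42/(2√M) = 0.0278434 at this income.
η = (dQ/dM)·(M/Q) = 0.0278434 × (6300/98.827) = 1.775.

1.775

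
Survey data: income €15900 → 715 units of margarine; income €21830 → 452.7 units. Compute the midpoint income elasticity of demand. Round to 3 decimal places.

ΔQ = 452.7 − 715 = -262.3; midpoint Q̄ = (715 + 452.7)/2 = 583.85.
ΔI = 21830 − 15900 = 5930; midpoint Ī = (15900 + 21830)/2 = 18865.
η = (ΔQ/Q̄) ÷ (ΔI/Ī) = (-262.3/583.85) ÷ (5930/18865) = -1.429.

-1.429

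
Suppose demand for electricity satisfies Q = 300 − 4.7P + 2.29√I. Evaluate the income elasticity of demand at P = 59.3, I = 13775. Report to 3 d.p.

0.463

At P = 59.3, I = 13775: Q = 290.060.
Holding P constant, ∂Q/∂I = 2.29/(2√I) = 0.00975573.
η_I = (∂Q/∂I)·(I/Q) = 0.00975573 × (13775/290.060) = 0.463.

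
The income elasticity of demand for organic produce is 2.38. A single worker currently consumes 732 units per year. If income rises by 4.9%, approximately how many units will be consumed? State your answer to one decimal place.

817.4

%ΔQ ≈ η × %ΔI = 2.38 × 4.9% = 11.662%.
New Q ≈ 732 × (1 + 0.11662) = 817.4.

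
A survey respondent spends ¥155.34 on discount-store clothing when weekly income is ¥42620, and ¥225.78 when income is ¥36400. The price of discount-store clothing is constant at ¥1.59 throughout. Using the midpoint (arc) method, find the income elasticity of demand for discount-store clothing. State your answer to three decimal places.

-2.348

With a constant price, Q₁ = 155.34/1.59 = 97.698 and Q₂ = 225.78/1.59 = 142.000 (equivalently, work directly with expenditure since P cancels).
Midpoint %ΔQ = (225.78 − 155.34)/190.56 = 0.36965; midpoint %ΔI = (36400 − 42620)/39510 = -0.15743.
η = 0.36965 / -0.15743 = -2.348.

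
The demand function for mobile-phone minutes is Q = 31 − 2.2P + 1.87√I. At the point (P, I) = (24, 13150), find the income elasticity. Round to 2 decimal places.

0.56

At P = 24, I = 13150: Q = 192.639.
Holding P constant, ∂Q/∂I = 1.87/(2√I) = 0.00815359.
η_I = (∂Q/∂I)·(I/Q) = 0.00815359 × (13150/192.639) = 0.56.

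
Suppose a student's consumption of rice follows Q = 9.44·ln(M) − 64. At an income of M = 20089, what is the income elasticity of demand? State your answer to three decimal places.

0.320

At M = 20089: Q = 29.531.
dQ/dM = 9.44/M = 0.000469909 at this income.
η = (dQ/dM)·(M/Q) = 0.000469909 × (20089/29.531) = 0.320.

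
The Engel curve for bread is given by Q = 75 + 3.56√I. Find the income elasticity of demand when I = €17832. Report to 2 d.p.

At I = 17832: Q = 550.390.
dQ/dI = 3.56/(2√I) = 0.0133297 at this income.
η = (dQ/dI)·(I/Q) = 0.0133297 × (17832/550.390) = 0.43.

0.43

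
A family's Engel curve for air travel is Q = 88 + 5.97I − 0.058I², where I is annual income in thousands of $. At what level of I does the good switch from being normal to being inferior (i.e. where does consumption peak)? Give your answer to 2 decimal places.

51.47

dQ/dI = 5.97 − 0.116I.
The good is inferior where dQ/dI < 0. Setting dQ/dI = 0 gives I = 5.97 / 0.116 = 51.47.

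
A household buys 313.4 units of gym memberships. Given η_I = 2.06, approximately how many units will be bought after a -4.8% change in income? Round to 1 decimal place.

282.4

%ΔQ ≈ η × %ΔI = 2.06 × (-4.8%) = -9.888%.
New Q ≈ 313.4 × (1 − 0.09888) = 282.4.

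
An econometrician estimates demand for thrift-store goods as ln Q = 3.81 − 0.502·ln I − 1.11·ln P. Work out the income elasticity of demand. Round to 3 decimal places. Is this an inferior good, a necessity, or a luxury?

In a log-linear demand, the coefficient on ln I is the income elasticity.
So η = -0.502.
η < 0 ⇒ inferior good.

-0.502 (inferior good)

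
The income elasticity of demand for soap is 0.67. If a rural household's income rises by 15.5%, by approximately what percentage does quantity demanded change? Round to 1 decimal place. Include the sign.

%ΔQ ≈ η × %ΔI = 0.67 × 15.5% = 10.4%.

10.4%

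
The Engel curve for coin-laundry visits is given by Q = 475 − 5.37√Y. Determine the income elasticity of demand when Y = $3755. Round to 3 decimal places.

-1.127

At Y = 3755: Q = 145.937.
dQ/dY = -5.37/(2√Y) = -0.0438167 at this income.
η = (dQ/dY)·(Y/Q) = -0.0438167 × (3755/145.937) = -1.127.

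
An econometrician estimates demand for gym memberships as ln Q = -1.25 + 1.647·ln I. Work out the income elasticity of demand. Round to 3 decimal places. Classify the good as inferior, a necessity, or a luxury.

In a log-linear demand, the coefficient on ln I is the income elasticity.
So η = 1.647.
η > 1 ⇒ luxury.

1.647 (luxury)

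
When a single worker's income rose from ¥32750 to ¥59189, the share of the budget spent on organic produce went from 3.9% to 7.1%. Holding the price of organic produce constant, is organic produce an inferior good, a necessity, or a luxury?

luxury

The budget share rises as income rises, so η > 1.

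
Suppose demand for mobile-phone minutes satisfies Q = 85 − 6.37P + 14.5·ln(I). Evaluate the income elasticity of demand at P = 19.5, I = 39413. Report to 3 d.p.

At P = 19.5, I = 39413: Q = 114.222.
Holding P constant, ∂Q/∂I = 14.5/I = 0.000367899.
η_I = (∂Q/∂I)·(I/Q) = 0.000367899 × (39413/114.222) = 0.127.

0.127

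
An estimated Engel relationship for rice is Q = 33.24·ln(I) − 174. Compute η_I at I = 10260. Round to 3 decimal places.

0.250

At I = 10260: Q = 133.005.
dQ/dI = 33.24/I = 0.00323977 at this income.
η = (dQ/dI)·(I/Q) = 0.00323977 × (10260/133.005) = 0.250.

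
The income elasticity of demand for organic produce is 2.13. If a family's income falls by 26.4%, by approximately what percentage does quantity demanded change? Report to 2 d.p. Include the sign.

-56.23%

%ΔQ ≈ η × %ΔI = 2.13 × (-26.4%) = -56.23%.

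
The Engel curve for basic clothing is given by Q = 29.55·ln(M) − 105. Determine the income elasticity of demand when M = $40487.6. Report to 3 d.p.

0.142

At M = 40487.6: Q = 208.489.
dQ/dM = 29.55/M = 0.000729853 at this income.
η = (dQ/dM)·(M/Q) = 0.000729853 × (40487.6/208.489) = 0.142.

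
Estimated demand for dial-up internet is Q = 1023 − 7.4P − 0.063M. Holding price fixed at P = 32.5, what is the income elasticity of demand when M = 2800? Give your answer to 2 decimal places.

At P = 32.5, M = 2800: Q = 606.100.
Holding P constant, ∂Q/∂M = −0.063.
η_M = (∂Q/∂M)·(M/Q) = -0.063 × (2800/606.100) = -0.29.

-0.29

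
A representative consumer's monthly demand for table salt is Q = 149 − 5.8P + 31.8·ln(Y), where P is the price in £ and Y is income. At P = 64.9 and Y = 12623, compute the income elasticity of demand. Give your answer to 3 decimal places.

At P = 64.9, Y = 12623: Q = 72.876.
Holding P constant, ∂Q/∂Y = 31.8/Y = 0.00251921.
η_Y = (∂Q/∂Y)·(Y/Q) = 0.00251921 × (12623/72.876) = 0.436.

0.436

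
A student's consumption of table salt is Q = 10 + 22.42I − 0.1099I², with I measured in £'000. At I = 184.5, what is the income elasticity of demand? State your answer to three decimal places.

At I = 184.5: Q = 405.4665.
dQ/dI = 22.42 − 0.2198I = -18.13310.
η = (dQ/dI)·(I/Q) = -18.13310 × (184.5/405.4665) = -8.251.

-8.251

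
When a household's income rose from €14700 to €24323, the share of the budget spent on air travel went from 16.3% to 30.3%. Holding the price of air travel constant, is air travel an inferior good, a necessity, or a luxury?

The budget share rises as income rises, so η > 1.

luxury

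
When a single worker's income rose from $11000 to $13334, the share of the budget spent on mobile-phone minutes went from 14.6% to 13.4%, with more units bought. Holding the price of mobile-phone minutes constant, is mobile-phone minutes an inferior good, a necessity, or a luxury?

necessity

Quantity rises but the budget share falls as income rises, so 0 < η < 1.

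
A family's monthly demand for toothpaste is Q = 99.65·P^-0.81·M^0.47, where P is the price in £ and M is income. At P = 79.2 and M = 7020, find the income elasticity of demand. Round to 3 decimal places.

For a multiplicative demand Q = A·P^α·M^β, the income elasticity is β everywhere.
Here β = 0.47, so η = 0.470.

0.470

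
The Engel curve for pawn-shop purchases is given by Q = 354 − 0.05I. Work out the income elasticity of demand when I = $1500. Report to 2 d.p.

At I = 1500: Q = 279.000.
dQ/dI = −0.05.
η = (dQ/dI)·(I/Q) = -0.05 × (1500/279.000) = -0.27.

-0.27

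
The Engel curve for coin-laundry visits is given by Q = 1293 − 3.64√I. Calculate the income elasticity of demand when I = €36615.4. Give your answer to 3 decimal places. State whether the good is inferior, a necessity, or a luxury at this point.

-0.584 (inferior good)

At I = 36615.4: Q = 596.481.
dQ/dI = -3.64/(2√I) = -0.00951129 at this income.
η = (dQ/dI)·(I/Q) = -0.00951129 × (36615.4/596.481) = -0.584.
Since η < 0, the good is an inferior good.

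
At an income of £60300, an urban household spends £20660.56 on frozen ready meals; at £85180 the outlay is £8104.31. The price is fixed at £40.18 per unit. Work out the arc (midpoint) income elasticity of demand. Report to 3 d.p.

With a constant price, Q₁ = 20660.56/40.18 = 514.200 and Q₂ = 8104.31/40.18 = 201.700 (equivalently, work directly with expenditure since P cancels).
Midpoint %ΔQ = (8104.31 − 20660.56)/14382.44 = -0.87303; midpoint %ΔI = (85180 − 60300)/72740 = 0.34204.
η = -0.87303 / 0.34204 = -2.552.

-2.552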